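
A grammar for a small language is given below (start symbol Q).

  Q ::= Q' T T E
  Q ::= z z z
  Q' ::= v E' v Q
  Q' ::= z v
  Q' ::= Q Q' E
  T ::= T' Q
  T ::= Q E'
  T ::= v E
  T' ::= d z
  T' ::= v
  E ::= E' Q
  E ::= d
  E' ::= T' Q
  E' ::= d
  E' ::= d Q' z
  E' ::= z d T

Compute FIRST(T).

{ d, v, z }

From T ::= T' Q: add FIRST(T') = { d, v }.
From T ::= Q E': add FIRST(Q) = { v, z }.
T ::= v E contributes {v}.
Union: FIRST(T) = { d, v, z }.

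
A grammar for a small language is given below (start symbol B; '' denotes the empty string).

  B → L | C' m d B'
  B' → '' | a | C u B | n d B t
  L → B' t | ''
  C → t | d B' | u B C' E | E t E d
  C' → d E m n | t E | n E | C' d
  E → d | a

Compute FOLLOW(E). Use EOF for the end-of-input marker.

In C → u B C' E: E is at the end, add FOLLOW(C) = { u }.
In C → E t E d: add FIRST(t E d) = { t }.
In C → E t E d: add FIRST(d) = { d }.
In C' → d E m n: add FIRST(m n) = { m }.
In C' → t E: E is at the end, add FOLLOW(C') = { a, d, m }.
In C' → n E: E is at the end, add FOLLOW(C') = { a, d, m }.
Union: FOLLOW(E) = { a, d, m, t, u }.

{ a, d, m, t, u }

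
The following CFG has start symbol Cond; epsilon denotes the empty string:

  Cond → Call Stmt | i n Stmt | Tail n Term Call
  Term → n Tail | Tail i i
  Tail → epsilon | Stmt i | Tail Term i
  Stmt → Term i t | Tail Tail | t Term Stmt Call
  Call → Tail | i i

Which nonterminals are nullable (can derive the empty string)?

{ Call, Cond, Stmt, Tail }

Directly nullable (have an epsilon-production): Tail.
Cond → Call Stmt with every symbol nullable, so Cond is nullable.
Stmt → Tail Tail with every symbol nullable, so Stmt is nullable.
Call → Tail with every symbol nullable, so Call is nullable.
No other nonterminal has a production whose RHS symbols are all nullable.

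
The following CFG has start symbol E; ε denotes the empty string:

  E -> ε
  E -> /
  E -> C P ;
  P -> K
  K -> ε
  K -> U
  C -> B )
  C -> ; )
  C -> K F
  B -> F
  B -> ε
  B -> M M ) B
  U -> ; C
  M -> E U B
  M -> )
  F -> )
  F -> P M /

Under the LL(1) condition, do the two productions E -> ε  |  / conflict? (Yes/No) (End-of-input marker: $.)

No

FIRST(ε) = { ε } and FIRST(/) = { / }.
The first is nullable but FOLLOW(E) = { $, ; } is disjoint from FIRST of the second.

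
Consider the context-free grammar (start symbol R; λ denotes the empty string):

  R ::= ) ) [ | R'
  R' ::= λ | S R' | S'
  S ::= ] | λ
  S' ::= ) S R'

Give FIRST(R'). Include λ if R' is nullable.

R' ::= λ contributes λ.
From R' ::= S R': S, R' nullable, take FIRST(S) ∪ FIRST(R') = { ), ] }; also λ since the whole RHS is nullable.
From R' ::= S': add FIRST(S') = { ) }.
Union: FIRST(R') = { ), ], λ }.

{ ), ], λ }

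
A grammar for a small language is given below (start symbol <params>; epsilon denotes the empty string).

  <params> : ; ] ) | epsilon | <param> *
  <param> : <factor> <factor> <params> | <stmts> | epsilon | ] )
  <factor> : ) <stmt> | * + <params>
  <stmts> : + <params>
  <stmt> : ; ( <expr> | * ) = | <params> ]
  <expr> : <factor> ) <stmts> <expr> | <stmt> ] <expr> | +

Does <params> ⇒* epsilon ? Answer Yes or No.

<params> has an epsilon-production, so <params> ⇒ epsilon.

Yes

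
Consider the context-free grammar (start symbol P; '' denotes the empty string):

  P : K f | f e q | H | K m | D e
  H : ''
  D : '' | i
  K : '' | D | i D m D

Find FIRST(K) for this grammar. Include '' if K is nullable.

K : '' contributes ''.
From K : D: add FIRST(D) = { i, '' } (including '' since D is nullable).
K : i D m D contributes {i}.
Union: FIRST(K) = { i, '' }.

{ i, '' }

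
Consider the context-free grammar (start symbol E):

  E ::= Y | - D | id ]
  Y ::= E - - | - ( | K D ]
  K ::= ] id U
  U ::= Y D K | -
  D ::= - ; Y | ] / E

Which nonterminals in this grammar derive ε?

{ } (none)

No nonterminal has an empty production or an RHS whose symbols are all nullable.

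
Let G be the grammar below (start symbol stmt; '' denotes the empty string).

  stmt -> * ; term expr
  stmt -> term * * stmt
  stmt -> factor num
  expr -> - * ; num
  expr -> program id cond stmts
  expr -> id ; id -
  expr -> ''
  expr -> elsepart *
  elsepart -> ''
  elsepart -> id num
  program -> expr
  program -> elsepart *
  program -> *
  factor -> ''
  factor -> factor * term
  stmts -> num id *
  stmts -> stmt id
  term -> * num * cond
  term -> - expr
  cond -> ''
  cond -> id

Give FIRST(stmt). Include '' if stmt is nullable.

stmt -> * ; term expr contributes {*}.
From stmt -> term * * stmt: add FIRST(term) = { *, - }.
From stmt -> factor num: factor nullable, take FIRST(factor) ∪ {num} = { *, num }.
Union: FIRST(stmt) = { *, -, num }.

{ *, -, num }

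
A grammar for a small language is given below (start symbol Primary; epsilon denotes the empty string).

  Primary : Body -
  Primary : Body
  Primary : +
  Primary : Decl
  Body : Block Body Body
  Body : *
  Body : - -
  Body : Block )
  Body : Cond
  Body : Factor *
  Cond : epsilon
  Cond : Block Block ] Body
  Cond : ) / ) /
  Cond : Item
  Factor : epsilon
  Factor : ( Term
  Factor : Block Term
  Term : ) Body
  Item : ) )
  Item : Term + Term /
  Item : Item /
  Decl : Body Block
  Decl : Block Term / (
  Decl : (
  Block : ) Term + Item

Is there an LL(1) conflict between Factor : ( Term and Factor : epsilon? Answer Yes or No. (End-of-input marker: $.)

No

FIRST(( Term) = { ( } and FIRST(epsilon) = { epsilon }.
The second is nullable but FOLLOW(Factor) = { * } is disjoint from FIRST of the first.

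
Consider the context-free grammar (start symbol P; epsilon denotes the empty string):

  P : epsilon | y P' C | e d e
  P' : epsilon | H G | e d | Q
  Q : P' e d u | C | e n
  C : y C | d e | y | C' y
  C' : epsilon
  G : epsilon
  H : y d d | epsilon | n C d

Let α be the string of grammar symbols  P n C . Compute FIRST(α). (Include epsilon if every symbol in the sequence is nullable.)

{ e, n, y }

Add FIRST(P)\{epsilon} = { e, y }; P is nullable, continue.
n is a terminal; add {n} and stop.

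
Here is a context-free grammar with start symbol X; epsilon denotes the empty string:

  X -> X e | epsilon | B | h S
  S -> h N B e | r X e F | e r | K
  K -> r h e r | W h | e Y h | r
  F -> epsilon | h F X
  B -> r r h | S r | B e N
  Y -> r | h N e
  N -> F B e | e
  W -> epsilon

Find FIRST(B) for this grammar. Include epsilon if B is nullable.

B -> r r h contributes {r}.
From B -> S r: add FIRST(S) = { e, h, r }.
From B -> B e N: add FIRST(B) = { e, h, r }.
Union: FIRST(B) = { e, h, r }.

{ e, h, r }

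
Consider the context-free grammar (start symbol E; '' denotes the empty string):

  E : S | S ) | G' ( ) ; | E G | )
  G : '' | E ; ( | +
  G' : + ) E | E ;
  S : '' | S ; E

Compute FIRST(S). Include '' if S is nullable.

S : '' contributes ''.
From S : S ; E: S nullable, take FIRST(S) ∪ {;} = { ; }.
Union: FIRST(S) = { ;, '' }.

{ ;, '' }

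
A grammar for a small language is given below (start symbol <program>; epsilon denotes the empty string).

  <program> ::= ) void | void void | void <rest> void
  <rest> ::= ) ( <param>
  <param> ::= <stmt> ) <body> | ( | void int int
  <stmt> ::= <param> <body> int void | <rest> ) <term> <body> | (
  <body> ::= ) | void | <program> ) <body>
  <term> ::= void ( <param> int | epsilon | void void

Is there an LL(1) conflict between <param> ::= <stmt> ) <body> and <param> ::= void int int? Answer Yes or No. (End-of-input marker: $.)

FIRST(<stmt> ) <body>) = { (, ), void } and FIRST(void int int) = { void }.
Both contain void, so the two alternatives are not disjoint — LL(1) conflict.

Yes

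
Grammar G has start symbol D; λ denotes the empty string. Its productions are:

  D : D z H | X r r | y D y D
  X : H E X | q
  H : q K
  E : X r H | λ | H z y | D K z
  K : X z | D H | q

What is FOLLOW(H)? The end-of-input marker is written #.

{ #, q, y, z }

In D : D z H: H is at the end, add FOLLOW(D) = { #, q, y, z }.
In X : H E X: add FIRST(E X) = { q, y }.
In E : X r H: H is at the end, add FOLLOW(E) = { q }.
In E : H z y: add FIRST(z y) = { z }.
In K : D H: H is at the end, add FOLLOW(K) = { #, q, y, z }.
Union: FOLLOW(H) = { #, q, y, z }.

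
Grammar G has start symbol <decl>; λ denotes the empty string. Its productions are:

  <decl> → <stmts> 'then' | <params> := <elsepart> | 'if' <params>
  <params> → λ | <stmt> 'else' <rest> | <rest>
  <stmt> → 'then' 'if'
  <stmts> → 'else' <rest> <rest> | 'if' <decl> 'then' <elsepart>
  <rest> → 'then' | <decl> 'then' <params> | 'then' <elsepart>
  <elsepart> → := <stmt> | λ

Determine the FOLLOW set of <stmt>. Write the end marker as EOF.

In <params> → <stmt> 'else' <rest>: add FIRST('else' <rest>) = { 'else' }.
In <elsepart> → := <stmt>: <stmt> is at the end, add FOLLOW(<elsepart>) = { EOF, 'else', 'if', 'then', := }.
Union: FOLLOW(<stmt>) = { EOF, 'else', 'if', 'then', := }.

{ EOF, 'else', 'if', 'then', := }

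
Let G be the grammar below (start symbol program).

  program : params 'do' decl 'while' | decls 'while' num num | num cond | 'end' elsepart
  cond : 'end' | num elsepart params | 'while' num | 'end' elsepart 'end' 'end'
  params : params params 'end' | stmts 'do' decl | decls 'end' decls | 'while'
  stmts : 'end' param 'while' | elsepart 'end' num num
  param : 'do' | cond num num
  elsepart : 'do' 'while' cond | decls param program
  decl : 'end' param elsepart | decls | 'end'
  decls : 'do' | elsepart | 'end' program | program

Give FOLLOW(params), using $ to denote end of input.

{ $, 'do', 'end', 'while', num }

In program : params 'do' decl 'while': add FIRST('do' decl 'while') = { 'do' }.
In cond : num elsepart params: params is at the end, add FOLLOW(cond) = { $, 'do', 'end', 'while', num }.
In params : params params 'end': add FIRST(params 'end') = { 'do', 'end', 'while', num }.
In params : params params 'end': add FIRST('end') = { 'end' }.
Union: FOLLOW(params) = { $, 'do', 'end', 'while', num }.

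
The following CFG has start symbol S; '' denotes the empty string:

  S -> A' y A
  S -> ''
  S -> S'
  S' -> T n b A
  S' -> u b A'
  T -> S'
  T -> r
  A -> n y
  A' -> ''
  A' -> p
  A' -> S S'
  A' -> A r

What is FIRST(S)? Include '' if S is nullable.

{ n, p, r, u, y, '' }

From S -> A' y A: A' nullable, take FIRST(A') ∪ {y} = { n, p, r, u, y }.
S -> '' contributes ''.
From S -> S': add FIRST(S') = { r, u }.
Union: FIRST(S) = { n, p, r, u, y, '' }.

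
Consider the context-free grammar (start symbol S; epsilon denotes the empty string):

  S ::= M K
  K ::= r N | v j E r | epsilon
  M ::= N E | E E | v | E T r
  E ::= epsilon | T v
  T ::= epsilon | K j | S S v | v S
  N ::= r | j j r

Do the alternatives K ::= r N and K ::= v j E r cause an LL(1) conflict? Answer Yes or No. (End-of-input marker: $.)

FIRST(r N) = { r } and FIRST(v j E r) = { v }.
The FIRST sets are disjoint and neither alternative is nullable — no conflict.

No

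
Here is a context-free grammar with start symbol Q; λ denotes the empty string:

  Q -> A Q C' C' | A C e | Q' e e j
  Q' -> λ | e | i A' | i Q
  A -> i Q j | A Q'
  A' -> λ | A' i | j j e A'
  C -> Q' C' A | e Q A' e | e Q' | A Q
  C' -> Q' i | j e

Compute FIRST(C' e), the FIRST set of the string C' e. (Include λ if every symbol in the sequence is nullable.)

{ e, i, j }

Add FIRST(C') = { e, i, j }; C' is not nullable, stop.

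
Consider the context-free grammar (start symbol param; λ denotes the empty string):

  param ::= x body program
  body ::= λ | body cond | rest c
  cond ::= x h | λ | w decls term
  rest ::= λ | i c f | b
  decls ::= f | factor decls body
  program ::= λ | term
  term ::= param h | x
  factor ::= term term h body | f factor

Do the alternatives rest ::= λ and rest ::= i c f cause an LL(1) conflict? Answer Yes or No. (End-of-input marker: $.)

FIRST(λ) = { λ } and FIRST(i c f) = { i }.
The first is nullable but FOLLOW(rest) = { c } is disjoint from FIRST of the second.

No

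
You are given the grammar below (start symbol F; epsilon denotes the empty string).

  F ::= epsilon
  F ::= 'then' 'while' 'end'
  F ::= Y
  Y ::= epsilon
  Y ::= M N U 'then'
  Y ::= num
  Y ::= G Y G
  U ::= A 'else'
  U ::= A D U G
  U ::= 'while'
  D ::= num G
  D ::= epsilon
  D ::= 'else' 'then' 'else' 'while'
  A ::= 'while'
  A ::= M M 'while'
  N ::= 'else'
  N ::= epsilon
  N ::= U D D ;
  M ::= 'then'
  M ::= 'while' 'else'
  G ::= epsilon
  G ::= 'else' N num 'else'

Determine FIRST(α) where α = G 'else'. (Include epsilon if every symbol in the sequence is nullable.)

{ 'else' }

Add FIRST(G)\{epsilon} = { 'else' }; G is nullable, continue.
'else' is a terminal; add {'else'} and stop.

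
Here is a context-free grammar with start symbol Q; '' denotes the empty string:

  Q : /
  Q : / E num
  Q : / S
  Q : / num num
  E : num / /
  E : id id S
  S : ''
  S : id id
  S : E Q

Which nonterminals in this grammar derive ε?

Directly nullable (have an ''-production): S.
No other nonterminal has a production whose RHS symbols are all nullable.

{ S }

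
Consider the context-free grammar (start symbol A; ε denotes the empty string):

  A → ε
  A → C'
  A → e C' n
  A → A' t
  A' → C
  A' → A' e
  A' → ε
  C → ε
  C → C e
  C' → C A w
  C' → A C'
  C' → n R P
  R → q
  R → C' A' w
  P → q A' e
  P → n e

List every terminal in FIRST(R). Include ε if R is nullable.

{ e, n, q, t, w }

R → q contributes {q}.
From R → C' A' w: add FIRST(C') = { e, n, t, w }.
Union: FIRST(R) = { e, n, q, t, w }.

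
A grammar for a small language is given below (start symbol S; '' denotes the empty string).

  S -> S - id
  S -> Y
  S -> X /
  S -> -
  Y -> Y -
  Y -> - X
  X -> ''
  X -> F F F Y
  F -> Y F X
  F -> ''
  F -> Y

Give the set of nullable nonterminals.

{ F, X }

Directly nullable (have an ''-production): X, F.
No other nonterminal has a production whose RHS symbols are all nullable.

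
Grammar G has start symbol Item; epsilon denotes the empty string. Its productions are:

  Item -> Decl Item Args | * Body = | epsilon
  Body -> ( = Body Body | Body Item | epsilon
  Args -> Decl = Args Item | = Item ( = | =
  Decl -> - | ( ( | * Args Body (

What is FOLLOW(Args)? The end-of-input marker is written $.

{ $, (, *, -, = }

In Item -> Decl Item Args: Args is at the end, add FOLLOW(Item) = { $, (, *, -, = }.
In Args -> Decl = Args Item: add FIRST(Item)\{epsilon} = { (, *, - }.
  Since Item is nullable, also add FOLLOW(Args) = { $, (, *, -, = }.
In Decl -> * Args Body (: add FIRST(Body () = { (, *, - }.
Union: FOLLOW(Args) = { $, (, *, -, = }.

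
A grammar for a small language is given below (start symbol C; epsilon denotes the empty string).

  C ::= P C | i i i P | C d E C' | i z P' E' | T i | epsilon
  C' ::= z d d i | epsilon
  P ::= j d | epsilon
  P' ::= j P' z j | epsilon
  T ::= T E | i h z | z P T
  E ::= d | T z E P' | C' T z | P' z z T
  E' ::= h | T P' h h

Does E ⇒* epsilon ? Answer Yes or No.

No

Nullable nonterminals: C, C', P, P'.
No production of E has an RHS whose symbols are all nullable, so E is not nullable.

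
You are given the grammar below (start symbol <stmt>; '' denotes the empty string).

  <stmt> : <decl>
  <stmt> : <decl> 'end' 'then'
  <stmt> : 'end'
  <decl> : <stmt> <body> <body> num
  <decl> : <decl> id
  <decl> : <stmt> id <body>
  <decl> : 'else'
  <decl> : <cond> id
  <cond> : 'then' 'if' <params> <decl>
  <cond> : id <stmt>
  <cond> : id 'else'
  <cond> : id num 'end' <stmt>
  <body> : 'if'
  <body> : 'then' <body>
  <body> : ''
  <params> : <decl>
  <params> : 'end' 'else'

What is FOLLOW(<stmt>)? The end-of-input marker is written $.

<stmt> is the start symbol, so $ ∈ FOLLOW(<stmt>).
In <decl> : <stmt> <body> <body> num: add FIRST(<body> <body> num) = { 'if', 'then', num }.
In <decl> : <stmt> id <body>: add FIRST(id <body>) = { id }.
In <cond> : id <stmt>: <stmt> is at the end, add FOLLOW(<cond>) = { id }.
In <cond> : id num 'end' <stmt>: <stmt> is at the end, add FOLLOW(<cond>) = { id }.
Union: FOLLOW(<stmt>) = { $, 'if', 'then', id, num }.

{ $, 'if', 'then', id, num }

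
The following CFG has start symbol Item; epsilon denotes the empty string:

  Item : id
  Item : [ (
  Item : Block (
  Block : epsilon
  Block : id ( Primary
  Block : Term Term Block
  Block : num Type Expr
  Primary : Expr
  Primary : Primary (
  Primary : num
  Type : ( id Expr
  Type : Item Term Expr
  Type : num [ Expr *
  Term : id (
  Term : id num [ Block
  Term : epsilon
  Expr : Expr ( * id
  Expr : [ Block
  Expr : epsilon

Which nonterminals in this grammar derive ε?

Directly nullable (have an epsilon-production): Block, Term, Expr.
Primary : Expr with every symbol nullable, so Primary is nullable.
No other nonterminal has a production whose RHS symbols are all nullable.

{ Block, Expr, Primary, Term }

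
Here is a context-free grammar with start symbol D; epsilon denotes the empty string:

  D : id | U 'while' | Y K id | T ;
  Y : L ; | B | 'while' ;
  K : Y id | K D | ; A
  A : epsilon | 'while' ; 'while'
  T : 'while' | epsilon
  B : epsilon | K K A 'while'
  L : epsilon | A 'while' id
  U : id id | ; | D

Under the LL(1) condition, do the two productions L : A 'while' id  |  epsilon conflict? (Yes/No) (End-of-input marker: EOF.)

FIRST(A 'while' id) = { 'while' } and FIRST(epsilon) = { epsilon }.
The second is nullable but FOLLOW(L) = { ; } is disjoint from FIRST of the first.

No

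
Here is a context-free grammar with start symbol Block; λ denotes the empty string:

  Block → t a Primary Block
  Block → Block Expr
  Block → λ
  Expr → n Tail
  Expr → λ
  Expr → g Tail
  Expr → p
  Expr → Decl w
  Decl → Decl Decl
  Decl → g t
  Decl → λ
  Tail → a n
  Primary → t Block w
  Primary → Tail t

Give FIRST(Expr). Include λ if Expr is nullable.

{ g, n, p, w, λ }

Expr → n Tail contributes {n}.
Expr → λ contributes λ.
Expr → g Tail contributes {g}.
Expr → p contributes {p}.
From Expr → Decl w: Decl nullable, take FIRST(Decl) ∪ {w} = { g, w }.
Union: FIRST(Expr) = { g, n, p, w, λ }.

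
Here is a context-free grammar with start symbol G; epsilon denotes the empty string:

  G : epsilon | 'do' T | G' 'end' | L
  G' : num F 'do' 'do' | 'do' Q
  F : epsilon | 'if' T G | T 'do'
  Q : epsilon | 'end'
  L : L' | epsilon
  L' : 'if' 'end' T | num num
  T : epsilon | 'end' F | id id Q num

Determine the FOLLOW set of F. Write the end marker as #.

{ #, 'do', 'if', num }

In G' : num F 'do' 'do': add FIRST('do' 'do') = { 'do' }.
In T : 'end' F: F is at the end, add FOLLOW(T) = { #, 'do', 'if', num }.
Union: FOLLOW(F) = { #, 'do', 'if', num }.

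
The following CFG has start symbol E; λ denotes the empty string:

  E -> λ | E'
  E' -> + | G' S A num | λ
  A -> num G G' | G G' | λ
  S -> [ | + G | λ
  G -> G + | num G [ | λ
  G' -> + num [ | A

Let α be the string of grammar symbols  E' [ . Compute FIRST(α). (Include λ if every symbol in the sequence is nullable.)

{ +, [, num }

Add FIRST(E')\{λ} = { +, [, num }; E' is nullable, continue.
[ is a terminal; add {[} and stop.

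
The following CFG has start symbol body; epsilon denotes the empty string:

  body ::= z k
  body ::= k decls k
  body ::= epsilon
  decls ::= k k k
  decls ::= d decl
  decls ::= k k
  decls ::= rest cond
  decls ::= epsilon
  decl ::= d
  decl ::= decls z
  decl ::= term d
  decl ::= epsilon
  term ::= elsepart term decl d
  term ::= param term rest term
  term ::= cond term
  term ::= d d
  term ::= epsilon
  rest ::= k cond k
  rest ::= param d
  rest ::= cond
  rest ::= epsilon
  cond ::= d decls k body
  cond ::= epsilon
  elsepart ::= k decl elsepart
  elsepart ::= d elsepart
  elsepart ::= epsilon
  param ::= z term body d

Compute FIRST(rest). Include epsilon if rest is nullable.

{ d, k, z, epsilon }

rest ::= k cond k contributes {k}.
From rest ::= param d: add FIRST(param) = { z }.
From rest ::= cond: add FIRST(cond) = { d, epsilon } (including epsilon since cond is nullable).
rest ::= epsilon contributes epsilon.
Union: FIRST(rest) = { d, k, z, epsilon }.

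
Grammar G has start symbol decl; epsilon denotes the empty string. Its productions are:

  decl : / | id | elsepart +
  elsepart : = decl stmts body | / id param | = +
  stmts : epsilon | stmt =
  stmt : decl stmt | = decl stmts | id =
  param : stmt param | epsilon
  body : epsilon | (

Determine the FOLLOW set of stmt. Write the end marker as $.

In stmts : stmt =: add FIRST(=) = { = }.
In stmt : decl stmt: stmt is at the end, add FOLLOW(stmt) = { +, /, =, id }.
In param : stmt param: add FIRST(param)\{epsilon} = { /, =, id }.
  Since param is nullable, also add FOLLOW(param) = { + }.
Union: FOLLOW(stmt) = { +, /, =, id }.

{ +, /, =, id }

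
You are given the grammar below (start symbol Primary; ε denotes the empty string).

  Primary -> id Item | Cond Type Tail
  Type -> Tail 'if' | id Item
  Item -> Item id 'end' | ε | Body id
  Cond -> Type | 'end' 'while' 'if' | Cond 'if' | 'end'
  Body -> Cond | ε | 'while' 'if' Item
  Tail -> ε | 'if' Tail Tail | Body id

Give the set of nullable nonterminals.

{ Body, Item, Tail }

Directly nullable (have an ε-production): Item, Body, Tail.
No other nonterminal has a production whose RHS symbols are all nullable.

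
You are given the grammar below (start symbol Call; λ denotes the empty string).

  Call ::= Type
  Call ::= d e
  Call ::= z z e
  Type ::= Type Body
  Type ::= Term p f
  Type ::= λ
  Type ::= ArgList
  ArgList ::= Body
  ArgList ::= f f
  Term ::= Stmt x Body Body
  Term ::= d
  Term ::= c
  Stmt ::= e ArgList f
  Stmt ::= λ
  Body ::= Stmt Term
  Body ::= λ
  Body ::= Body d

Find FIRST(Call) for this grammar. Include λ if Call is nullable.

{ c, d, e, f, x, z, λ }

From Call ::= Type: add FIRST(Type) = { c, d, e, f, x, λ } (including λ since Type is nullable).
Call ::= d e contributes {d}.
Call ::= z z e contributes {z}.
Union: FIRST(Call) = { c, d, e, f, x, z, λ }.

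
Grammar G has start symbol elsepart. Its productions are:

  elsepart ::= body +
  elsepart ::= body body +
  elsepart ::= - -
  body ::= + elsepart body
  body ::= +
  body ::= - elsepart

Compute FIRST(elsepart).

{ +, - }

From elsepart ::= body +: add FIRST(body) = { +, - }.
From elsepart ::= body body +: add FIRST(body) = { +, - }.
elsepart ::= - - contributes {-}.
Union: FIRST(elsepart) = { +, - }.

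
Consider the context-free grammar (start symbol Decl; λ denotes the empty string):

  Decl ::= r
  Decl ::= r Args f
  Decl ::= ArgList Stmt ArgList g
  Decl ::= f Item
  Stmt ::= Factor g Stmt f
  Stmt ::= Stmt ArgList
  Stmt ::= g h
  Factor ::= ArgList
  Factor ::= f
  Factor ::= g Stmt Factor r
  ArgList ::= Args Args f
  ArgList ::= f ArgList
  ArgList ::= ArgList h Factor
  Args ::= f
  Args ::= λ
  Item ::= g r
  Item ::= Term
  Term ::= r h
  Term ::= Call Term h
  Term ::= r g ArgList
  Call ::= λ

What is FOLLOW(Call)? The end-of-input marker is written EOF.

{ r }

In Term ::= Call Term h: add FIRST(Term h) = { r }.
Union: FOLLOW(Call) = { r }.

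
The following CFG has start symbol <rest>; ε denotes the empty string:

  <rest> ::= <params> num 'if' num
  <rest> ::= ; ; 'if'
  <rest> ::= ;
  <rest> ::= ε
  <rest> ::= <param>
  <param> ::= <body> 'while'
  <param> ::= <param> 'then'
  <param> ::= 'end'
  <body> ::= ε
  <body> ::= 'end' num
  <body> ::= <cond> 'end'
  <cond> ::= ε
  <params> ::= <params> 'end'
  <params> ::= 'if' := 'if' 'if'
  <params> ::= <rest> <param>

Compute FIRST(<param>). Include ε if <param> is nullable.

{ 'end', 'while' }

From <param> ::= <body> 'while': <body> nullable, take FIRST(<body>) ∪ {'while'} = { 'end', 'while' }.
From <param> ::= <param> 'then': add FIRST(<param>) = { 'end', 'while' }.
<param> ::= 'end' contributes {'end'}.
Union: FIRST(<param>) = { 'end', 'while' }.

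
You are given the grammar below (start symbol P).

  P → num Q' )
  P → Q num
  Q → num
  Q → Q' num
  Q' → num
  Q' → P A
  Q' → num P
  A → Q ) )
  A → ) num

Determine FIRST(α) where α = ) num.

) is a terminal; add {)} and stop.

{ ) }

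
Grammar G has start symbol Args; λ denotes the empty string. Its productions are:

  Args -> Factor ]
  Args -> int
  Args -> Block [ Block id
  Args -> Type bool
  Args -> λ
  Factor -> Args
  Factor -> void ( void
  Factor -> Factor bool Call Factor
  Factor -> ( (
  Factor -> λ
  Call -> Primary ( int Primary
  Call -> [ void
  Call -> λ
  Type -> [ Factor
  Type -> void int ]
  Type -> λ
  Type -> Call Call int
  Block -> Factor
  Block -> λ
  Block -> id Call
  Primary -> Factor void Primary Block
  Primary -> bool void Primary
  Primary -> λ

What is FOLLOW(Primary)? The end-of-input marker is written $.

In Call -> Primary ( int Primary: add FIRST(( int Primary) = { ( }.
In Call -> Primary ( int Primary: Primary is at the end, add FOLLOW(Call) = { (, [, ], bool, id, int, void }.
In Primary -> Factor void Primary Block: add FIRST(Block)\{λ} = { (, [, ], bool, id, int, void }.
  Since Block is nullable, also add FOLLOW(Primary) = { (, [, ], bool, id, int, void }.
In Primary -> bool void Primary: Primary is at the end, add FOLLOW(Primary) = { (, [, ], bool, id, int, void }.
Union: FOLLOW(Primary) = { (, [, ], bool, id, int, void }.

{ (, [, ], bool, id, int, void }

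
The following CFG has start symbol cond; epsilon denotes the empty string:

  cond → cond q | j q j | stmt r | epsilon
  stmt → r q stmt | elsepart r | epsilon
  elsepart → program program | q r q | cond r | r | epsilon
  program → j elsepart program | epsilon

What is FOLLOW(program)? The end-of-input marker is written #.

In elsepart → program program: add FIRST(program)\{epsilon} = { j }.
  Since program is nullable, also add FOLLOW(elsepart) = { j, r }.
In elsepart → program program: program is at the end, add FOLLOW(elsepart) = { j, r }.
In program → j elsepart program: program is at the end, add FOLLOW(program) = { j, r }.
Union: FOLLOW(program) = { j, r }.

{ j, r }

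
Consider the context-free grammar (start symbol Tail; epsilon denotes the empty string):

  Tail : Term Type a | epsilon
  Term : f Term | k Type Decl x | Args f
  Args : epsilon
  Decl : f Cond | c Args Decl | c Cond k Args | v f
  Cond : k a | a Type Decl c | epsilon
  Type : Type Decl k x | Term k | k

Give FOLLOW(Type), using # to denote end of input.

{ a, c, f, v }

In Tail : Term Type a: add FIRST(a) = { a }.
In Term : k Type Decl x: add FIRST(Decl x) = { c, f, v }.
In Cond : a Type Decl c: add FIRST(Decl c) = { c, f, v }.
In Type : Type Decl k x: add FIRST(Decl k x) = { c, f, v }.
Union: FOLLOW(Type) = { a, c, f, v }.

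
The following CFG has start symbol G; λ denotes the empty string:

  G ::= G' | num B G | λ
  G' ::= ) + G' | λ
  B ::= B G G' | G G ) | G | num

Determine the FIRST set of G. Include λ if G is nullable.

From G ::= G': add FIRST(G') = { ), λ } (including λ since G' is nullable).
G ::= num B G contributes {num}.
G ::= λ contributes λ.
Union: FIRST(G) = { ), num, λ }.

{ ), num, λ }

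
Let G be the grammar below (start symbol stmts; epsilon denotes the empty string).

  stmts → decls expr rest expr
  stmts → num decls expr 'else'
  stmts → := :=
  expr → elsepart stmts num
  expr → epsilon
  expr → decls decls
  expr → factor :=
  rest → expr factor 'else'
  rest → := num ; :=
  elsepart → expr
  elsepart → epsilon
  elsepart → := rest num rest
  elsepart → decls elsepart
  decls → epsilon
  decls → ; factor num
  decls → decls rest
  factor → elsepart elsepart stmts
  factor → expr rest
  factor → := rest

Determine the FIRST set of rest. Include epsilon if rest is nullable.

From rest → expr factor 'else': expr nullable, take FIRST(expr) ∪ FIRST(factor) = { :=, ;, num }.
rest → := num ; := contributes {:=}.
Union: FIRST(rest) = { :=, ;, num }.

{ :=, ;, num }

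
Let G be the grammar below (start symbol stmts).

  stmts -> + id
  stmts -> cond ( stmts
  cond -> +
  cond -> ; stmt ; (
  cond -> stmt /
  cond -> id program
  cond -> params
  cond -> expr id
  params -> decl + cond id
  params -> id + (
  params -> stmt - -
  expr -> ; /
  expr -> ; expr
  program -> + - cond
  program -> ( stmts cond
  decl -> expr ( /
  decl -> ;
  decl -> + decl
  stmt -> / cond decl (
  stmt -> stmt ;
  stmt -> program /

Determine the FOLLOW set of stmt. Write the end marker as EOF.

{ -, /, ; }

In cond -> ; stmt ; (: add FIRST(; () = { ; }.
In cond -> stmt /: add FIRST(/) = { / }.
In params -> stmt - -: add FIRST(- -) = { - }.
In stmt -> stmt ;: add FIRST(;) = { ; }.
Union: FOLLOW(stmt) = { -, /, ; }.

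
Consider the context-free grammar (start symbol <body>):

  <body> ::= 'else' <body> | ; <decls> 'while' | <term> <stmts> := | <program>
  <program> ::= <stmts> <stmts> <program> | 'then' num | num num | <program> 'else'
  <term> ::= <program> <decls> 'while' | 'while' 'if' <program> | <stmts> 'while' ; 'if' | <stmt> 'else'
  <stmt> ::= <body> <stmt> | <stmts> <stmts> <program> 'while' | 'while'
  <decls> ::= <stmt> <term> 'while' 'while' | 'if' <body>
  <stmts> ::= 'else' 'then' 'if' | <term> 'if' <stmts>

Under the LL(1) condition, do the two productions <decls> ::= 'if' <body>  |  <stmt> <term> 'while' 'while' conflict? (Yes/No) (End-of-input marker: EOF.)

No

FIRST('if' <body>) = { 'if' } and FIRST(<stmt> <term> 'while' 'while') = { 'else', 'then', 'while', ;, num }.
The FIRST sets are disjoint and neither alternative is nullable — no conflict.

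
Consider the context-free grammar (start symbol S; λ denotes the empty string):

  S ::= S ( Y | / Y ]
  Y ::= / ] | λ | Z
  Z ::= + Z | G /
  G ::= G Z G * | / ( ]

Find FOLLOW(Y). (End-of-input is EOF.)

In S ::= S ( Y: Y is at the end, add FOLLOW(S) = { EOF, ( }.
In S ::= / Y ]: add FIRST(]) = { ] }.
Union: FOLLOW(Y) = { EOF, (, ] }.

{ EOF, (, ] }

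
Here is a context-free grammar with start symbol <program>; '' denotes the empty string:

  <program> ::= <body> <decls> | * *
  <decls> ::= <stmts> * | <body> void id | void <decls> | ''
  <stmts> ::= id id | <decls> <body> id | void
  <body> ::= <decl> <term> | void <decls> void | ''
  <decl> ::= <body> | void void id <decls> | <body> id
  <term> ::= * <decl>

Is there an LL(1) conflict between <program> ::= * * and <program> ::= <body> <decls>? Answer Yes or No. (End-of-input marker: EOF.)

FIRST(* *) = { * } and FIRST(<body> <decls>) = { *, id, void, '' }.
Both contain *, so the two alternatives are not disjoint — LL(1) conflict.

Yes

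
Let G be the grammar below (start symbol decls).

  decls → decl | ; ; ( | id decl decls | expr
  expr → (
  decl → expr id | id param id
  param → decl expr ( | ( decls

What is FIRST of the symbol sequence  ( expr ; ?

{ ( }

( is a terminal; add {(} and stop.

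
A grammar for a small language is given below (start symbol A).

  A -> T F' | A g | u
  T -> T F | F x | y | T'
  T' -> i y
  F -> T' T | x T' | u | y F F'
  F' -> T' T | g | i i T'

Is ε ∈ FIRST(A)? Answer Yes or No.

No nonterminal in this grammar is nullable.
No production of A has an RHS whose symbols are all nullable, so A is not nullable.

No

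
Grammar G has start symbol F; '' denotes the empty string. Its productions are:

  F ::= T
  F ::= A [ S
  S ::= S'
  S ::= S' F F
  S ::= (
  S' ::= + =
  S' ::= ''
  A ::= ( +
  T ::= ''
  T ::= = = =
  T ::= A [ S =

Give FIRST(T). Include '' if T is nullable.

{ (, =, '' }

T ::= '' contributes ''.
T ::= = = = contributes {=}.
From T ::= A [ S =: add FIRST(A) = { ( }.
Union: FIRST(T) = { (, =, '' }.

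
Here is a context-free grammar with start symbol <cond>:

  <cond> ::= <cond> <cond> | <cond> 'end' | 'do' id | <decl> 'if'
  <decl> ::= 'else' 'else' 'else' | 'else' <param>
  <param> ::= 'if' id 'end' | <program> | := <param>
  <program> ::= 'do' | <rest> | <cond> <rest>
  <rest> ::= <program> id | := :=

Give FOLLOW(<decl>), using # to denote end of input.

In <cond> ::= <decl> 'if': add FIRST('if') = { 'if' }.
Union: FOLLOW(<decl>) = { 'if' }.

{ 'if' }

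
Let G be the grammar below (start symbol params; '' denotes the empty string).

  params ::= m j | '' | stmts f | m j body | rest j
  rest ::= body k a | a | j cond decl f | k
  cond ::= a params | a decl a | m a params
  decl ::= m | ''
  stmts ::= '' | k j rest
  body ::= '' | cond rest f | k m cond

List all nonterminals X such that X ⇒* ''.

Directly nullable (have an ''-production): params, decl, stmts, body.
No other nonterminal has a production whose RHS symbols are all nullable.

{ body, decl, params, stmts }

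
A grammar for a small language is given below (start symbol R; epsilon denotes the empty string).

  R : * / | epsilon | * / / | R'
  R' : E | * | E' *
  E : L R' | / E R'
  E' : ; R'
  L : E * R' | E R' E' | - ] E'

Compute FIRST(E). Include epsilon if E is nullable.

From E : L R': add FIRST(L) = { -, / }.
E : / E R' contributes {/}.
Union: FIRST(E) = { -, / }.

{ -, / }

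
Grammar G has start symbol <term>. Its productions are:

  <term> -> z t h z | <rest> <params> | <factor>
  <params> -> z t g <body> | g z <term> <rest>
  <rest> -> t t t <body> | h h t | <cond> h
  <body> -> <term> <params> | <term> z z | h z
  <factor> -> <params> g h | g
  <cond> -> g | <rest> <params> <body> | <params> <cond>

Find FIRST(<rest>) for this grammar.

<rest> -> t t t <body> contributes {t}.
<rest> -> h h t contributes {h}.
From <rest> -> <cond> h: add FIRST(<cond>) = { g, h, t, z }.
Union: FIRST(<rest>) = { g, h, t, z }.

{ g, h, t, z }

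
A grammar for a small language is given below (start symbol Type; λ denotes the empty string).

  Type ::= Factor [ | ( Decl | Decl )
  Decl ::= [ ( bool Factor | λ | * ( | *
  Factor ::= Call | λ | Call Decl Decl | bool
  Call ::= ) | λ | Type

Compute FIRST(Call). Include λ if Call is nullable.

Call ::= ) contributes {)}.
Call ::= λ contributes λ.
From Call ::= Type: add FIRST(Type) = { (, ), *, [, bool }.
Union: FIRST(Call) = { (, ), *, [, bool, λ }.

{ (, ), *, [, bool, λ }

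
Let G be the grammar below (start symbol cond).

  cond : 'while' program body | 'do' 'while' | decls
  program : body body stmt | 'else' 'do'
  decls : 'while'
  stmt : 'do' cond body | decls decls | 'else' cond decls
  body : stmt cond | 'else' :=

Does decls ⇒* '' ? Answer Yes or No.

No

No nonterminal in this grammar is nullable.
No production of decls has an RHS whose symbols are all nullable, so decls is not nullable.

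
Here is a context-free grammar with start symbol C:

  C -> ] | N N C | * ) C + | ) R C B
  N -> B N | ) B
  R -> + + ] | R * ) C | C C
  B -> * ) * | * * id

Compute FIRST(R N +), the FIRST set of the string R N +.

{ ), *, +, ] }

Add FIRST(R) = { ), *, +, ] }; R is not nullable, stop.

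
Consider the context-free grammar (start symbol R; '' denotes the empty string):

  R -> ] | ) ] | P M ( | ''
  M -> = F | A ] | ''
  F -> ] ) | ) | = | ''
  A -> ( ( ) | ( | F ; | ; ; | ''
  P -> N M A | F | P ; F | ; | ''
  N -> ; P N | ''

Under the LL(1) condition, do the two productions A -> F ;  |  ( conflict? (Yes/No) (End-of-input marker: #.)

No

FIRST(F ;) = { ), ;, =, ] } and FIRST(() = { ( }.
The FIRST sets are disjoint and neither alternative is nullable — no conflict.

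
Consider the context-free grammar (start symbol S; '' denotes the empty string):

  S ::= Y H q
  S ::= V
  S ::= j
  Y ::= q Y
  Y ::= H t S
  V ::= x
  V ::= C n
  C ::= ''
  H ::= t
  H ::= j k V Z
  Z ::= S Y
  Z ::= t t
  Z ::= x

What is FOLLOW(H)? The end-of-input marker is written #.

In S ::= Y H q: add FIRST(q) = { q }.
In Y ::= H t S: add FIRST(t S) = { t }.
Union: FOLLOW(H) = { q, t }.

{ q, t }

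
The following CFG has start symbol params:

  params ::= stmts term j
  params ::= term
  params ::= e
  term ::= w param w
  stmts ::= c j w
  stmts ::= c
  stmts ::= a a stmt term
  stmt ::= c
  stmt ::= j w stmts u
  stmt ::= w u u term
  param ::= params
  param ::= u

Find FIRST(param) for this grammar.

From param ::= params: add FIRST(params) = { a, c, e, w }.
param ::= u contributes {u}.
Union: FIRST(param) = { a, c, e, u, w }.

{ a, c, e, u, w }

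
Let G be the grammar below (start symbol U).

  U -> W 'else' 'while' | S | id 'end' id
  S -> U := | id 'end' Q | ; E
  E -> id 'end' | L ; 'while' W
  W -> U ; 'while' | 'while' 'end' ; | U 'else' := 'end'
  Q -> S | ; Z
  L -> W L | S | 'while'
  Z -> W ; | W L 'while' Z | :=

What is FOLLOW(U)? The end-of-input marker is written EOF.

U is the start symbol, so EOF ∈ FOLLOW(U).
In S -> U :=: add FIRST(:=) = { := }.
In W -> U ; 'while': add FIRST(; 'while') = { ; }.
In W -> U 'else' := 'end': add FIRST('else' := 'end') = { 'else' }.
Union: FOLLOW(U) = { EOF, 'else', :=, ; }.

{ EOF, 'else', :=, ; }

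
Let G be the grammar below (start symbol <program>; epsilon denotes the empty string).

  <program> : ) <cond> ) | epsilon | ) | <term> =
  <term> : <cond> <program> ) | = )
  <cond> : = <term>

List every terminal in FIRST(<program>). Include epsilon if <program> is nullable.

{ ), =, epsilon }

<program> : ) <cond> ) contributes {)}.
<program> : epsilon contributes epsilon.
<program> : ) contributes {)}.
From <program> : <term> =: add FIRST(<term>) = { = }.
Union: FIRST(<program>) = { ), =, epsilon }.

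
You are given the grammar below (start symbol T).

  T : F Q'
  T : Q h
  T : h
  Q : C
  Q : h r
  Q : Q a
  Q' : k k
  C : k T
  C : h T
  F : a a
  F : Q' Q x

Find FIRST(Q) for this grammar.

From Q : C: add FIRST(C) = { h, k }.
Q : h r contributes {h}.
From Q : Q a: add FIRST(Q) = { h, k }.
Union: FIRST(Q) = { h, k }.

{ h, k }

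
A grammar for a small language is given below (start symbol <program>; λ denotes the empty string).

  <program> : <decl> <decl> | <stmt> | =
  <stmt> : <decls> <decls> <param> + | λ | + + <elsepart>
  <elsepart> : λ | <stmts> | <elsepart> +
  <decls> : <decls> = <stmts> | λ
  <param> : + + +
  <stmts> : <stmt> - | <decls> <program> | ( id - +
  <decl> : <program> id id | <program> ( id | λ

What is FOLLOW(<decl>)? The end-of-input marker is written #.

In <program> : <decl> <decl>: add FIRST(<decl>)\{λ} = { (, +, =, id }.
  Since <decl> is nullable, also add FOLLOW(<program>) = { #, (, +, -, =, id }.
In <program> : <decl> <decl>: <decl> is at the end, add FOLLOW(<program>) = { #, (, +, -, =, id }.
Union: FOLLOW(<decl>) = { #, (, +, -, =, id }.

{ #, (, +, -, =, id }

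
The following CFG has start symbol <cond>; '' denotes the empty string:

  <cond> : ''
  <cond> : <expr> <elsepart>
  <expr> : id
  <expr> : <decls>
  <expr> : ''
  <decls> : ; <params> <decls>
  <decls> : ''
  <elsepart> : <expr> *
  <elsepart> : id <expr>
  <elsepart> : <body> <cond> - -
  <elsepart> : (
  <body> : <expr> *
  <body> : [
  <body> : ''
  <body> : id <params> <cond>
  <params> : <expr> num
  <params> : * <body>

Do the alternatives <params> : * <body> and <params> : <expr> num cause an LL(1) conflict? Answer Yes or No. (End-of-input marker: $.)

No

FIRST(* <body>) = { * } and FIRST(<expr> num) = { ;, id, num }.
The FIRST sets are disjoint and neither alternative is nullable — no conflict.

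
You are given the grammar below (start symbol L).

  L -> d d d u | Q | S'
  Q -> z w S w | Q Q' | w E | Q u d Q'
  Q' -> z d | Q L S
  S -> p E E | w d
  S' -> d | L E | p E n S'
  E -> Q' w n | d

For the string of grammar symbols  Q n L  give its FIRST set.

{ w, z }

Add FIRST(Q) = { w, z }; Q is not nullable, stop.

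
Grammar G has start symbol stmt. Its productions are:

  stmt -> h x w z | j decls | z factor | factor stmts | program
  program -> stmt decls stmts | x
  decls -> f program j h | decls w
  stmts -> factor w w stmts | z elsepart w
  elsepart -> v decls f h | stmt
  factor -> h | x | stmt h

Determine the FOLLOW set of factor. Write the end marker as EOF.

{ EOF, f, h, j, w, x, z }

In stmt -> z factor: factor is at the end, add FOLLOW(stmt) = { EOF, f, h, w }.
In stmt -> factor stmts: add FIRST(stmts) = { h, j, x, z }.
In stmts -> factor w w stmts: add FIRST(w w stmts) = { w }.
Union: FOLLOW(factor) = { EOF, f, h, j, w, x, z }.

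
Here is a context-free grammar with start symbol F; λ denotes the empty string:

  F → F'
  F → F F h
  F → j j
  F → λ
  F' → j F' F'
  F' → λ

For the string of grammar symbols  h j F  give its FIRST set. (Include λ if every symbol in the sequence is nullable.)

{ h }

h is a terminal; add {h} and stop.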